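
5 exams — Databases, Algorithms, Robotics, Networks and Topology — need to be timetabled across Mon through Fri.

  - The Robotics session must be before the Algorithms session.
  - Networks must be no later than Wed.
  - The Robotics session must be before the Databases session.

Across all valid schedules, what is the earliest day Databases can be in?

Tue

Precedence pushes Databases to at least Tue.
Databases at Tue is achievable: Algorithms=Tue; Robotics=Mon; Networks=Mon; Topology=Mon; Databases=Tue.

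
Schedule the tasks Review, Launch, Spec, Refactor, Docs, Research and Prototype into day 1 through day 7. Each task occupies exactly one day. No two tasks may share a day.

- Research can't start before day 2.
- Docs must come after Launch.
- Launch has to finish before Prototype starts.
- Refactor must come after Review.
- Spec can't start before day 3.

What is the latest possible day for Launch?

Downstream work caps Launch at day 6.
Launch at day 5 is achievable: Research -> day 2; Prototype -> day 7; Docs -> day 6; Spec -> day 3; Review -> day 1; Launch -> day 5; Refactor -> day 4.
Nothing later works — the capacity limit rule out every day after day 5.

day 5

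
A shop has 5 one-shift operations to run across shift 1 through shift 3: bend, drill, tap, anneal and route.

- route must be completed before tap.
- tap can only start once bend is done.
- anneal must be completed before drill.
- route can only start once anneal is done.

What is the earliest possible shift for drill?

Precedence pushes drill to at least shift 2.
drill at shift 2 is achievable: drill=shift 2; bend=shift 1; anneal=shift 1; tap=shift 3; route=shift 2.

shift 2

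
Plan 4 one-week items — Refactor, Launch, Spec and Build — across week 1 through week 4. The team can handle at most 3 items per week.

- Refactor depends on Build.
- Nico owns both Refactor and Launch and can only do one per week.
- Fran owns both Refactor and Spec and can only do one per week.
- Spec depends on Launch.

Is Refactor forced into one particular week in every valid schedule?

Refactor can be week 2 (e.g. Spec=week 3, Launch=week 1, Build=week 1, Refactor=week 2) or week 3 (e.g. Spec -> week 2, Launch -> week 1, Build -> week 1, Refactor -> week 3).

No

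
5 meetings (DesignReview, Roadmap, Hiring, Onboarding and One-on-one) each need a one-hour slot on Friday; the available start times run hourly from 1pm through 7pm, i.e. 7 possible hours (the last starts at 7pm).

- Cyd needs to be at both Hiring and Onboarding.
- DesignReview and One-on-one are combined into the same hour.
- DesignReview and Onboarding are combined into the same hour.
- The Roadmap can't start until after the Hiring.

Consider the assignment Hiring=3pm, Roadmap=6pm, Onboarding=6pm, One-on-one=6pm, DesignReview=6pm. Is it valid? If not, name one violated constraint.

Yes, all constraints hold

DesignReview and One-on-one are combined into the same hour — holds.
Cyd needs to be at both Hiring and Onboarding — holds.
The Roadmap can't start until after the Hiring — holds.
DesignReview and Onboarding are combined into the same hour — holds.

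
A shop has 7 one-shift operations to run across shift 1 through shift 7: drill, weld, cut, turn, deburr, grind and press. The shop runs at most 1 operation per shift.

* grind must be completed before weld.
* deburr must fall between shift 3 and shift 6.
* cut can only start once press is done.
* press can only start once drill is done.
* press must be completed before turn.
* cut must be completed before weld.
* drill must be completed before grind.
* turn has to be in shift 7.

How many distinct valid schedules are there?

Splitting on weld: it can be shift 5 (3), shift 6 (9). Listing each branch's schedules as (drill, cut, turn, deburr, grind, press) by shift number:
weld=shift 5: (1,3,7,6,4,2) (1,4,7,6,2,3) (1,4,7,6,3,2) — 3.
weld=shift 6: (1,3,7,4,5,2) (1,3,7,5,4,2) (1,4,7,3,5,2) (1,4,7,5,2,3) (1,4,7,5,3,2) (1,5,7,3,2,4) (1,5,7,3,4,2) (1,5,7,4,2,3) (1,5,7,4,3,2) — 9.
Summing: 3 + 9 = 12.

12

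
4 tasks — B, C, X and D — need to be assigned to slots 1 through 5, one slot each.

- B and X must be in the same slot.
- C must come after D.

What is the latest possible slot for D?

Downstream work caps D at 4.
D at 4 is achievable: B -> 1, X -> 1, C -> 5, D -> 4.

4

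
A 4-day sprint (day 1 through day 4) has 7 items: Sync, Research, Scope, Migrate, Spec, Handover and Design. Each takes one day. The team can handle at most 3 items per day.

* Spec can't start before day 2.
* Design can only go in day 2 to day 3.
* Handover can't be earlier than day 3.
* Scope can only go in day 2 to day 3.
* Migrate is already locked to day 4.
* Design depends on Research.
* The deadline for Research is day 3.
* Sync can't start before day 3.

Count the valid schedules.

53

Splitting on Sync: it can be day 3 (25), day 4 (28). Listing each branch's schedules as (Research, Scope, Migrate, Spec, Handover, Design) by day number:
Sync=day 3: (1,2,4,2,3,2) (1,2,4,2,3,3) (1,2,4,2,4,2) (1,2,4,2,4,3) (1,2,4,3,3,2) (1,2,4,3,4,2) (1,2,4,3,4,3) (1,2,4,4,3,2) (1,2,4,4,3,3) (1,2,4,4,4,2) (1,2,4,4,4,3) (1,3,4,2,3,2) (1,3,4,2,4,2) (1,3,4,2,4,3) (1,3,4,3,4,2) (1,3,4,4,3,2) (1,3,4,4,4,2) (1,3,4,4,4,3) (2,2,4,2,3,3) (2,2,4,2,4,3) (2,2,4,3,4,3) (2,2,4,4,3,3) (2,2,4,4,4,3) (2,3,4,2,4,3) (2,3,4,4,4,3) — 25.
Sync=day 4: (1,2,4,2,3,2) (1,2,4,2,3,3) (1,2,4,2,4,2) (1,2,4,2,4,3) (1,2,4,3,3,2) (1,2,4,3,3,3) (1,2,4,3,4,2) (1,2,4,3,4,3) (1,2,4,4,3,2) (1,2,4,4,3,3) (1,3,4,2,3,2) (1,3,4,2,3,3) (1,3,4,2,4,2) (1,3,4,2,4,3) (1,3,4,3,3,2) (1,3,4,3,4,2) (1,3,4,3,4,3) (1,3,4,4,3,2) (1,3,4,4,3,3) (2,2,4,2,3,3) (2,2,4,2,4,3) (2,2,4,3,3,3) (2,2,4,3,4,3) (2,2,4,4,3,3) (2,3,4,2,3,3) (2,3,4,2,4,3) (2,3,4,3,4,3) (2,3,4,4,3,3) — 28.
Summing: 25 + 28 = 53.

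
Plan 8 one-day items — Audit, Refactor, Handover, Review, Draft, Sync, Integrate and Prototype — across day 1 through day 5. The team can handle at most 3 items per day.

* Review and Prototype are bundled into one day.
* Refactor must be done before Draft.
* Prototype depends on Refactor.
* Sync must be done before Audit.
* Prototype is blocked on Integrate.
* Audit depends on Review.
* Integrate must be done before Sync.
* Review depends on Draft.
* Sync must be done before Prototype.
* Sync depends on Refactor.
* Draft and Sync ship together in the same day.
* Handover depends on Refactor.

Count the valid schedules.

Splitting on Audit: it can be day 4 (4), day 5 (22). Listing each branch's schedules as (Refactor, Handover, Review, Draft, Sync, Integrate, Prototype) by day number:
Audit=day 4: (1,2,3,2,2,1,3) (1,3,3,2,2,1,3) (1,4,3,2,2,1,3) (1,5,3,2,2,1,3) — 4.
Audit=day 5: (1,2,3,2,2,1,3) (1,2,4,2,2,1,4) (1,2,4,3,3,1,4) (1,2,4,3,3,2,4) (1,3,3,2,2,1,3) (1,3,4,2,2,1,4) (1,3,4,3,3,1,4) (1,3,4,3,3,2,4) (1,4,3,2,2,1,3) (1,4,4,2,2,1,4) (1,4,4,3,3,1,4) (1,4,4,3,3,2,4) (1,5,3,2,2,1,3) (1,5,4,2,2,1,4) (1,5,4,3,3,1,4) (1,5,4,3,3,2,4) (2,3,4,3,3,1,4) (2,3,4,3,3,2,4) (2,4,4,3,3,1,4) (2,4,4,3,3,2,4) (2,5,4,3,3,1,4) (2,5,4,3,3,2,4) — 22.
Summing: 4 + 22 = 26.

26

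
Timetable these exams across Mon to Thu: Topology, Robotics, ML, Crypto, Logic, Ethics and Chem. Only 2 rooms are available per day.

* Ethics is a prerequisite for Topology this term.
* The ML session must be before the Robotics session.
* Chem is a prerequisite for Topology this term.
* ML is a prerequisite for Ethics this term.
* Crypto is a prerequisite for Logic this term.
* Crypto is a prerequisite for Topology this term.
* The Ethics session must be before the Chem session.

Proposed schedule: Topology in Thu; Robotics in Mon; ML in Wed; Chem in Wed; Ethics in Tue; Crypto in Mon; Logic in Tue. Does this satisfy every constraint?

Chem is a prerequisite for Topology this term — holds.
The Ethics session must be before the Chem session — holds.
Only 2 rooms are available per day — holds.
Ethics is a prerequisite for Topology this term — holds.
Crypto is a prerequisite for Topology this term — holds.
Crypto is a prerequisite for Logic this term — holds.
ML is a prerequisite for Ethics this term — violated.
The ML session must be before the Robotics session — violated.

Invalid. The ML session must be before the Robotics session.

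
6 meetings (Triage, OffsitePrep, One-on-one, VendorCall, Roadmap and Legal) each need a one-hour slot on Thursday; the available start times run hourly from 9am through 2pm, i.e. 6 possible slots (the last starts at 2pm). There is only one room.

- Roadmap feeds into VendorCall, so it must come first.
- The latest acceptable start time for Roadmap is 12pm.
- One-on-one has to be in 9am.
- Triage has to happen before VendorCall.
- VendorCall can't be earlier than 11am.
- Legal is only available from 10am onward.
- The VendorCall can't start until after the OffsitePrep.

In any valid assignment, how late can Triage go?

Downstream work caps Triage at 1pm.
Triage at 1pm is achievable: One-on-one in 9am; OffsitePrep in 12pm; Roadmap in 10am; Triage in 1pm; VendorCall in 2pm; Legal in 11am.

1pm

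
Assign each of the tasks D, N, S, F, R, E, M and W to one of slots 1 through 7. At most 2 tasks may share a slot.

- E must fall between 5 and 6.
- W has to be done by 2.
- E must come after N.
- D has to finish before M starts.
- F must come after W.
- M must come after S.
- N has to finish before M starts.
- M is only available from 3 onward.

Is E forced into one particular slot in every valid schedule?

No

E can be 5 (e.g. F in 3; W in 1; D in 2; E in 5; R in 4; N in 1; M in 3; S in 2) or 6 (e.g. N in 1, E in 6, R in 4, S in 2, M in 3, F in 3, W in 1, D in 2).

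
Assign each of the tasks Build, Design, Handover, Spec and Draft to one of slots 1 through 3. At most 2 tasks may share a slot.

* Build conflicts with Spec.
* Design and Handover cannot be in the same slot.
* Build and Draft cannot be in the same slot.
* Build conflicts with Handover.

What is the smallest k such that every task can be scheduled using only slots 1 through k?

3

With at most 2 per slot and 5 tasks, at least 3 slots are needed.
3 works (last occupied slot: 3): for example Design=1; Draft=3; Handover=2; Build=1; Spec=2.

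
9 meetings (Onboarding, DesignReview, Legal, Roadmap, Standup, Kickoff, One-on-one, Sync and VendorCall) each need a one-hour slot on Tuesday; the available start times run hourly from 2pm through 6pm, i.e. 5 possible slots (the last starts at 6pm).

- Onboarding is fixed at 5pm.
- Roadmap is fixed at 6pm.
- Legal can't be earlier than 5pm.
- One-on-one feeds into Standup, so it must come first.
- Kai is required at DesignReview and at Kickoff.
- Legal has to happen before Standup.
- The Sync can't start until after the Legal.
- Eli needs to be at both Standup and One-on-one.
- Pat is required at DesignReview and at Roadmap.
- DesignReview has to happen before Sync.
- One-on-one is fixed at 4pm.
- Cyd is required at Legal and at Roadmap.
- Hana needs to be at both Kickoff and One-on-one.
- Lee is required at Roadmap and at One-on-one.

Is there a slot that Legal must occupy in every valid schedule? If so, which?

Legal's window is 5pm–6pm.
Roadmap is fixed at 6pm, and Legal can't share a slot with Roadmap.
So Legal must be 5pm.

5pm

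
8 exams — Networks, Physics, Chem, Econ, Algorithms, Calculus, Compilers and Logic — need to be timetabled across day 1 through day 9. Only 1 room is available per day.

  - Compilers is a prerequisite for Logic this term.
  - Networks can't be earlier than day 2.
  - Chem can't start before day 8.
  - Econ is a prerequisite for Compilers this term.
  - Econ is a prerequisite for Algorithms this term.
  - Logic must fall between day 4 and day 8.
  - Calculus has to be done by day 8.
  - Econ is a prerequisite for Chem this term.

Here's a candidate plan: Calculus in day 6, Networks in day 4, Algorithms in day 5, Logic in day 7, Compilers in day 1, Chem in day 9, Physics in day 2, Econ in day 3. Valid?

Econ is a prerequisite for Compilers this term — violated.
Econ is a prerequisite for Algorithms this term — holds.
Compilers is a prerequisite for Logic this term — holds.
Logic must fall between day 4 and day 8 — holds.
Calculus has to be done by day 8 — holds.
Networks can't be earlier than day 2 — holds.
Only 1 room is available per day — holds.
Econ is a prerequisite for Chem this term — holds.
Chem can't start before day 8 — holds.

No. Econ is a prerequisite for Compilers this term is not satisfied.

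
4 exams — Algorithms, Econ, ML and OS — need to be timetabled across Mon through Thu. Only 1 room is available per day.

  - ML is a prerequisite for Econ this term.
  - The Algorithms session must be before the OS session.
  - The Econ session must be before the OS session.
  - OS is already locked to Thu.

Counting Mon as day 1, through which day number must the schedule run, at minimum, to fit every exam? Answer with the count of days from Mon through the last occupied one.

The precedence chain requires at least 3 distinct days.
With at most 1 per day and 4 exams, at least 4 days are needed.
OS can't be placed before Thu — that is day 4 counting from Mon — so the schedule must run through at least 4 days.
4 works (last occupied day: Thu): for example Algorithms in Wed; Econ in Tue; ML in Mon; OS in Thu.

4 days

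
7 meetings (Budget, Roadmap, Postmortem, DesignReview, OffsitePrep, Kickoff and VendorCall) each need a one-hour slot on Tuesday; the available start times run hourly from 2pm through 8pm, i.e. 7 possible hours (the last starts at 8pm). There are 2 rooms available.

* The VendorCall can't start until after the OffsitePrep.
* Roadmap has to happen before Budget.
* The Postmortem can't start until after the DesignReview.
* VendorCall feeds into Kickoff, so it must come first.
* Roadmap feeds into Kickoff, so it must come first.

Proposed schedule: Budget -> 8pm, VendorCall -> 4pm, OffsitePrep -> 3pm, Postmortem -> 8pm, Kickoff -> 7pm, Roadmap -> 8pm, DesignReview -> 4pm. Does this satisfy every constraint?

Invalid. There are 2 rooms available.

Roadmap feeds into Kickoff, so it must come first — violated.
Roadmap has to happen before Budget — violated.
VendorCall feeds into Kickoff, so it must come first — holds.
The VendorCall can't start until after the OffsitePrep — holds.
The Postmortem can't start until after the DesignReview — holds.
There are 2 rooms available — violated.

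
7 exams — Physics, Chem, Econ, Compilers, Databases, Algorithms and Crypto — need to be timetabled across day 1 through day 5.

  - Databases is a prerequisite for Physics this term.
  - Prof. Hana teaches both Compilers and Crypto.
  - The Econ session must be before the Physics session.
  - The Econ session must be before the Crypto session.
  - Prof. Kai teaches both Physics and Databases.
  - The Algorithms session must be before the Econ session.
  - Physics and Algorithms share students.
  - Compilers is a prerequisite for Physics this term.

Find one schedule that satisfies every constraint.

Databases in day 1, Physics in day 3, Chem in day 1, Crypto in day 3, Econ in day 2, Algorithms in day 1, Compilers in day 1

Checking: Compilers(day 1) before Physics(day 3); Algorithms(day 1) before Econ(day 2); Econ(day 2) before Physics(day 3); Databases(day 1) before Physics(day 3); Econ(day 2) before Crypto(day 3); Physics(day 3) != Databases(day 1); Compilers(day 1) != Crypto(day 3); Physics(day 3) != Algorithms(day 1).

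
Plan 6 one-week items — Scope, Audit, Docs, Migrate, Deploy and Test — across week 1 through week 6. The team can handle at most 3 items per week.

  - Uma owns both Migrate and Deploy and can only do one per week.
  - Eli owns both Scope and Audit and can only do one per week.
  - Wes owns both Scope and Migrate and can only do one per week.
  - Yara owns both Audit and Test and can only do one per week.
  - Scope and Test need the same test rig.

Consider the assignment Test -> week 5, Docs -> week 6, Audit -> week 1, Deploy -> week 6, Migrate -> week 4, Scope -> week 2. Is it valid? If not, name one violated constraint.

Yes, all constraints hold

The team can handle at most 3 items per week — holds.
Eli owns both Scope and Audit and can only do one per week — holds.
Wes owns both Scope and Migrate and can only do one per week — holds.
Yara owns both Audit and Test and can only do one per week — holds.
Uma owns both Migrate and Deploy and can only do one per week — holds.
Scope and Test need the same test rig — holds.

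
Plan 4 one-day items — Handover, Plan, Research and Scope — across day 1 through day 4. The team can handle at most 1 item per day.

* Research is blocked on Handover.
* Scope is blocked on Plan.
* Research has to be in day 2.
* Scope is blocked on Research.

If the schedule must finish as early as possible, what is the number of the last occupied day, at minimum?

day 4

The precedence chain requires at least 3 distinct days.
With at most 1 per day and 4 tasks, at least 4 days are needed.
4 works (last occupied day: day 4): for example Research in day 2; Scope in day 4; Handover in day 1; Plan in day 3.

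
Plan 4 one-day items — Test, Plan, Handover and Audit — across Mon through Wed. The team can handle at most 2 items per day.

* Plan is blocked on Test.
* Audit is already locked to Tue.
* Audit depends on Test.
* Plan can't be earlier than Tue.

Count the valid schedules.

5

Splitting on Plan: it can be Tue (2), Wed (3). Listing each branch's schedules as (Test, Handover, Audit):
Plan=Tue: (Mon,Mon,Tue) (Mon,Wed,Tue) — 2.
Plan=Wed: (Mon,Mon,Tue) (Mon,Tue,Tue) (Mon,Wed,Tue) — 3.
Summing: 2 + 3 = 5.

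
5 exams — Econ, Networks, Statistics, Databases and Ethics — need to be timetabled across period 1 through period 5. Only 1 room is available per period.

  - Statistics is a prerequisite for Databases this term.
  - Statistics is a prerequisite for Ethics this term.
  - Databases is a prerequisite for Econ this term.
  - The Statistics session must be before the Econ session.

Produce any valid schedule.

Statistics in period 1, Ethics in period 4, Networks in period 5, Econ in period 3, Databases in period 2

Checking: Statistics(period 1) before Ethics(period 4); Statistics(period 1) before Econ(period 3); Databases(period 2) before Econ(period 3); Statistics(period 1) before Databases(period 2); max 1 per period (cap 1).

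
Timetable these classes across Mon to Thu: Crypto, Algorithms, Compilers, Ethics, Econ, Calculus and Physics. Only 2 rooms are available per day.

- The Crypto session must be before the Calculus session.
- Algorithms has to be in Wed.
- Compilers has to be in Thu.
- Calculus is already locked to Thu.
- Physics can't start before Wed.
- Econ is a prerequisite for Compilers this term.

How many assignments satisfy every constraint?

Splitting on Crypto: it can be Mon (3), Tue (3). Listing each branch's schedules as (Algorithms, Compilers, Ethics, Econ, Calculus, Physics):
Crypto=Mon: (Wed,Thu,Mon,Tue,Thu,Wed) (Wed,Thu,Tue,Mon,Thu,Wed) (Wed,Thu,Tue,Tue,Thu,Wed) — 3.
Crypto=Tue: (Wed,Thu,Mon,Mon,Thu,Wed) (Wed,Thu,Mon,Tue,Thu,Wed) (Wed,Thu,Tue,Mon,Thu,Wed) — 3.
Summing: 3 + 3 = 6.

6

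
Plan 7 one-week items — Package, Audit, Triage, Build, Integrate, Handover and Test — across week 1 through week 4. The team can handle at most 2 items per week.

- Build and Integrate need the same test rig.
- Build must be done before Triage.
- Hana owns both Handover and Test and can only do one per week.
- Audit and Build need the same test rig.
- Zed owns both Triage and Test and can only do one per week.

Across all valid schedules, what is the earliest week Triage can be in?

Precedence pushes Triage to at least week 2.
Triage at week 2 is achievable: Triage=week 2, Audit=week 2, Build=week 1, Test=week 4, Handover=week 3, Package=week 1, Integrate=week 3.

week 2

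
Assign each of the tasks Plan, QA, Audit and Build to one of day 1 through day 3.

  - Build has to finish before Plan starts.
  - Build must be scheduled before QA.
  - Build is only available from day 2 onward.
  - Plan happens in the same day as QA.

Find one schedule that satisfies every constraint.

Audit=day 1, Build=day 2, QA=day 3, Plan=day 3

Checking: Build(day 2) before QA(day 3); Build(day 2) before Plan(day 3); Plan = QA = day 3; Build=day 2 in [day 2,day 3].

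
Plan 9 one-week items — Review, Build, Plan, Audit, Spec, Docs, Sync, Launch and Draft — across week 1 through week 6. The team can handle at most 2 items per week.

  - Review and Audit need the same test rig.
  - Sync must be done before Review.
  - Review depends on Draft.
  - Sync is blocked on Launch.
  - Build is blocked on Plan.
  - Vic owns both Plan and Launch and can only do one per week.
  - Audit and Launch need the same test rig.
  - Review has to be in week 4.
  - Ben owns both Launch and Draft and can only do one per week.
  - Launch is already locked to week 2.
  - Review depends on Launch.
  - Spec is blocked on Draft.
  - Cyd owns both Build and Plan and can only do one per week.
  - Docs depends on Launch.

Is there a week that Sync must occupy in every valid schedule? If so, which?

week 3

Launch is fixed at week 2 and must come before Sync, so Sync is at least week 3.
Review is fixed at week 4 and must come after Sync, so Sync is at most week 3.
So Sync must be week 3.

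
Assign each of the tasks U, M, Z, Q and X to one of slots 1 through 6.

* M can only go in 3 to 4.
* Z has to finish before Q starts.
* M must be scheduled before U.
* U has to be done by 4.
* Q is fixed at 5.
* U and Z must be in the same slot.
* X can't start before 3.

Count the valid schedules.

4

Enumerating: M in 3; Q in 5; U in 4; X in 3; Z in 4 | U -> 4, X -> 4, M -> 3, Z -> 4, Q -> 5 | U -> 4; M -> 3; Q -> 5; Z -> 4; X -> 5 | Z=4, U=4, X=6, Q=5, M=3.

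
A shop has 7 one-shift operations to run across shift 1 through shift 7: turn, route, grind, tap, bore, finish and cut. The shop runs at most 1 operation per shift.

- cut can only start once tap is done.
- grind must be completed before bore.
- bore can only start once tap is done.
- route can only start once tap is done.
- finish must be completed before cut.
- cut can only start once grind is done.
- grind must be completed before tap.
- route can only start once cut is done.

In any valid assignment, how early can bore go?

Precedence pushes bore to at least shift 3.
bore at shift 3 is achievable: bore in shift 3, grind in shift 1, turn in shift 7, cut in shift 5, route in shift 6, finish in shift 4, tap in shift 2.

shift 3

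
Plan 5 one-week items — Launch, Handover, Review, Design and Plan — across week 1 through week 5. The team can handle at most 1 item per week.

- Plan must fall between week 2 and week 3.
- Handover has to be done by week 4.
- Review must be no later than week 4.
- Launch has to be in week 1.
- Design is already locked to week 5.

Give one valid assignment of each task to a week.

Handover in week 3, Launch in week 1, Design in week 5, Plan in week 2, Review in week 4

Checking: Review=week 4 in [week 1,week 4]; Design=week 5 in [week 5,week 5]; Launch=week 1 in [week 1,week 1]; Plan=week 2 in [week 2,week 3]; Handover=week 3 in [week 1,week 4]; max 1 per week (cap 1).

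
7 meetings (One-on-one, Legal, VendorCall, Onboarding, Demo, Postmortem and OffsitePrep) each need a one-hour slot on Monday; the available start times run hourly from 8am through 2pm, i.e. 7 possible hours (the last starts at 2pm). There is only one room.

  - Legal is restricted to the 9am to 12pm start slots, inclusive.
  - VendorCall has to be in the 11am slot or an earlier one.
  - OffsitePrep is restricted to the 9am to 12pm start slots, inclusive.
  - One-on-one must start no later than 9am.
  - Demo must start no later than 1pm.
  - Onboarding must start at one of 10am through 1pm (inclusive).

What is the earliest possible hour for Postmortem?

Postmortem at 2pm is achievable: Legal in 9am; One-on-one in 8am; VendorCall in 10am; Demo in 1pm; Onboarding in 11am; OffsitePrep in 12pm; Postmortem in 2pm.
Nothing earlier works — the capacity limit rule out every hour before 2pm.

2pm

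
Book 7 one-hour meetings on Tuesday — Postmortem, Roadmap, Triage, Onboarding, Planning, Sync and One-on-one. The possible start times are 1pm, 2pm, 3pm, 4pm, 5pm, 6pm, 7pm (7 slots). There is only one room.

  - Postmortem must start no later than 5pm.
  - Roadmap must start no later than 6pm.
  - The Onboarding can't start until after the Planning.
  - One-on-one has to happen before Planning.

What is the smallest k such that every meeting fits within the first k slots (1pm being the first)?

The precedence chain requires at least 3 distinct slots.
With at most 1 per slot and 7 meetings, at least 7 slots are needed.
7 works (last occupied slot: 7pm): for example Sync in 7pm; Onboarding in 5pm; Triage in 6pm; One-on-one in 3pm; Postmortem in 1pm; Roadmap in 2pm; Planning in 4pm.

7 slots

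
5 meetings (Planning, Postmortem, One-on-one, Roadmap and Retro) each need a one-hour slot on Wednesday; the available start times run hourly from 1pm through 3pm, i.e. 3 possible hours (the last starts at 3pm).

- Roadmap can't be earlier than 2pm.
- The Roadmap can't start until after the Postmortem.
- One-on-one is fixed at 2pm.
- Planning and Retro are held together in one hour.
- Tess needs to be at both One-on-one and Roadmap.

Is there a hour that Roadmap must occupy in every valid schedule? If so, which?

3pm

Roadmap's window is 2pm–3pm.
One-on-one is fixed at 2pm, and Roadmap can't share a hour with One-on-one.
So Roadmap must be 3pm.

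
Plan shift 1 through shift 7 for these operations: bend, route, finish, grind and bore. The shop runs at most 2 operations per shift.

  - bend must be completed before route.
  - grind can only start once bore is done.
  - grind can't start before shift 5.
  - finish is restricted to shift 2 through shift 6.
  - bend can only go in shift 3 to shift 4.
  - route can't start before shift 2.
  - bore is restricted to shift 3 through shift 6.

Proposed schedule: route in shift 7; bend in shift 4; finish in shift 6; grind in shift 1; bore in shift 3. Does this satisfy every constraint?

finish is restricted to shift 2 through shift 6 — holds.
grind can only start once bore is done — violated.
The shop runs at most 2 operations per shift — holds.
bend must be completed before route — holds.
route can't start before shift 2 — holds.
bore is restricted to shift 3 through shift 6 — holds.
bend can only go in shift 3 to shift 4 — holds.
grind can't start before shift 5 — violated.

No — it violates: grind can't start before shift 5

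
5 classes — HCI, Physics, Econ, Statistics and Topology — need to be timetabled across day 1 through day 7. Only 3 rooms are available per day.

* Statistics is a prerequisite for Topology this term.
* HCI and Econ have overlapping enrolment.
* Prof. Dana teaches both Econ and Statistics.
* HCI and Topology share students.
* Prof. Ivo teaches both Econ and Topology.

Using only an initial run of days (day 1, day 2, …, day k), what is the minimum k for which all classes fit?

3 days

The precedence chain requires at least 2 distinct days.
With at most 3 per day and 5 classes, at least 2 days are needed.
Could 2 days be enough, i.e. nothing placed later than day 2? No: Topology must come after Statistics (at day 1 or later) → {day 2}; Statistics must come before Topology (at day 2 or earlier) → {day 1}; Econ can't share with Statistics (day 1) → {day 2}; Topology can't share with Econ (day 2) → nothing is left.
So 2 days is not enough.
3 works (last occupied day: day 3): for example HCI in day 1; Topology in day 2; Physics in day 1; Econ in day 3; Statistics in day 1.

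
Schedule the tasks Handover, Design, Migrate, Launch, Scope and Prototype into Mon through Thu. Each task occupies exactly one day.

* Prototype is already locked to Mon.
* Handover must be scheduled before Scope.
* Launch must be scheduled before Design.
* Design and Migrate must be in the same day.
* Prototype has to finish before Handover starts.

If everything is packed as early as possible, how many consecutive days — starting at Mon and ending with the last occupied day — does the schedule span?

The precedence chain requires at least 3 distinct days.
3 works (last occupied day: Wed): for example Design -> Tue; Handover -> Tue; Launch -> Mon; Migrate -> Tue; Scope -> Wed; Prototype -> Mon.

3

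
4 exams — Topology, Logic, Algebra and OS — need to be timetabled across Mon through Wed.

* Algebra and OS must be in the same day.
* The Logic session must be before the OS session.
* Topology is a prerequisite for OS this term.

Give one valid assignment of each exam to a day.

OS in Tue, Algebra in Tue, Topology in Mon, Logic in Mon

Checking: Topology(Mon) before OS(Tue); Logic(Mon) before OS(Tue); Algebra = OS = Tue.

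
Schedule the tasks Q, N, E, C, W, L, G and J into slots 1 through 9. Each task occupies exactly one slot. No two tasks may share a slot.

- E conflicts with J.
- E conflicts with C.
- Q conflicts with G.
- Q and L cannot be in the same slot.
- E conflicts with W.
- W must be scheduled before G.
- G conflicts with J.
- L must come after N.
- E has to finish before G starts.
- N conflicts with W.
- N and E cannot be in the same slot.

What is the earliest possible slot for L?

Precedence pushes L to at least 2.
L at 2 is achievable: G=5, L=2, N=1, Q=6, E=3, J=8, W=4, C=7.

2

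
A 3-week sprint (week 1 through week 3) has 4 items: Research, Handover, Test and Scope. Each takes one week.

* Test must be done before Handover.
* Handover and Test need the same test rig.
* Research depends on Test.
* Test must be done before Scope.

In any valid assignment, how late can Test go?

week 2

Downstream work caps Test at week 2.
Test at week 2 is achievable: Test -> week 2, Handover -> week 3, Research -> week 3, Scope -> week 3.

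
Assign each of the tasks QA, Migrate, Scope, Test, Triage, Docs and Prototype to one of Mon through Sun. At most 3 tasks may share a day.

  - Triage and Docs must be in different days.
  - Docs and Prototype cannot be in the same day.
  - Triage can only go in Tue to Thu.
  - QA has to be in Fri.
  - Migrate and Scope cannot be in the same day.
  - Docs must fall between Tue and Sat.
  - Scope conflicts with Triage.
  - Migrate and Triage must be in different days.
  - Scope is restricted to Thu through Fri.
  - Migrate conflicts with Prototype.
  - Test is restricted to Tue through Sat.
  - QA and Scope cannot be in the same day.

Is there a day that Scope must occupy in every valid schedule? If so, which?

Thu

Scope's window is Thu–Fri.
QA is fixed at Fri, and Scope can't share a day with QA.
So Scope must be Thu.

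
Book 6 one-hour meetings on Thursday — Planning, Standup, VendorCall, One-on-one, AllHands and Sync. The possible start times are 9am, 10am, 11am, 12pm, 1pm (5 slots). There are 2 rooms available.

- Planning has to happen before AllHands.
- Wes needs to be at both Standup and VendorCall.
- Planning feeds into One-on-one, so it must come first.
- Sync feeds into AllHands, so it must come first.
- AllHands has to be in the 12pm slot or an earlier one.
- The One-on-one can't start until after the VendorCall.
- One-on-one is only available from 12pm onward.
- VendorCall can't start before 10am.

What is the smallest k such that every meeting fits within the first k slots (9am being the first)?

The precedence chain requires at least 2 distinct slots.
With at most 2 per slot and 6 meetings, at least 3 slots are needed.
One-on-one can't be placed before 12pm — that is slot 4 counting from 9am — so the schedule must run through at least 4 slots.
4 works (last occupied slot: 12pm): for example AllHands -> 10am, Sync -> 9am, VendorCall -> 10am, One-on-one -> 12pm, Standup -> 11am, Planning -> 9am.

4 slots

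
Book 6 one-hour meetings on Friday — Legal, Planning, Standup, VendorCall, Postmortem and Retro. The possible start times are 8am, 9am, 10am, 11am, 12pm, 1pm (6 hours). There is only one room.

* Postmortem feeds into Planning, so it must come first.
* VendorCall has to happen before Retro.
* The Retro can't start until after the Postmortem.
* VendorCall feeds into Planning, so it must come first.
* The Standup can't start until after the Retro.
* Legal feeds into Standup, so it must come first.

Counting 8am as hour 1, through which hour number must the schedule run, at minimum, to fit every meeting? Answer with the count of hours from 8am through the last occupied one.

6 hours

The precedence chain requires at least 3 distinct hours.
With at most 1 per hour and 6 meetings, at least 6 hours are needed.
6 works (last occupied hour: 1pm): for example Legal in 12pm, Retro in 10am, Planning in 11am, Postmortem in 9am, Standup in 1pm, VendorCall in 8am.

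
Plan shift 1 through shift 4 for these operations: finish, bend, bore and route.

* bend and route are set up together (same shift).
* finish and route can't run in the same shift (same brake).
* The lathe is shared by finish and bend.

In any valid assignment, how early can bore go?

bore at shift 1 is achievable: bend=shift 2, route=shift 2, finish=shift 1, bore=shift 1.

shift 1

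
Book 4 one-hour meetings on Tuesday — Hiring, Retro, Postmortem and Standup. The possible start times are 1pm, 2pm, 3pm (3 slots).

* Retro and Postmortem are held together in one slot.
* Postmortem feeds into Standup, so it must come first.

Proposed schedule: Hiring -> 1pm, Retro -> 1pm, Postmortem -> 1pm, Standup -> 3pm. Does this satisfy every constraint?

Postmortem feeds into Standup, so it must come first — holds.
Retro and Postmortem are held together in one slot — holds.

Yes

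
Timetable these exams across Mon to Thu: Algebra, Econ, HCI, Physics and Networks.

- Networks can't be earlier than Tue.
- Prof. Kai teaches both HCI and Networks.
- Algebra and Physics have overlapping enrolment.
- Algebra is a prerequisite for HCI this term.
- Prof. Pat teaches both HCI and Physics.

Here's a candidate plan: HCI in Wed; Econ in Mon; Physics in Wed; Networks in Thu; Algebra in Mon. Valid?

Algebra and Physics have overlapping enrolment — holds.
Prof. Pat teaches both HCI and Physics — violated.
Algebra is a prerequisite for HCI this term — holds.
Prof. Kai teaches both HCI and Networks — holds.
Networks can't be earlier than Tue — holds.

No — it violates: Prof. Pat teaches both HCI and Physics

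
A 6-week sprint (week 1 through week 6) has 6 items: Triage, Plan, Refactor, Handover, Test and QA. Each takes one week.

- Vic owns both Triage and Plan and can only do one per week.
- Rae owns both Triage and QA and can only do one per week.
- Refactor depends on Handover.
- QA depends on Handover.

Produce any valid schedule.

Plan=week 2; Test=week 1; QA=week 2; Triage=week 1; Refactor=week 2; Handover=week 1

Checking: Handover(week 1) before QA(week 2); Handover(week 1) before Refactor(week 2); Triage(week 1) != Plan(week 2); Triage(week 1) != QA(week 2).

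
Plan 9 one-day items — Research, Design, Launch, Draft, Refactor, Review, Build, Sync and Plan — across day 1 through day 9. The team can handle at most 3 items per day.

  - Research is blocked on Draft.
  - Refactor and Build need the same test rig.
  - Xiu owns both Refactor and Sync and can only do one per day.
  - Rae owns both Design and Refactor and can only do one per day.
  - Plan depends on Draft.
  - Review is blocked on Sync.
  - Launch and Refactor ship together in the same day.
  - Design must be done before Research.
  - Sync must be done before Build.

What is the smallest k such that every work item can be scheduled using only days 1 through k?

The precedence chain requires at least 2 distinct days.
With at most 3 per day and 9 work items, at least 3 days are needed.
3 works (last occupied day: day 3): for example Research -> day 2, Build -> day 2, Refactor -> day 3, Review -> day 2, Draft -> day 1, Plan -> day 3, Design -> day 1, Sync -> day 1, Launch -> day 3.

3 days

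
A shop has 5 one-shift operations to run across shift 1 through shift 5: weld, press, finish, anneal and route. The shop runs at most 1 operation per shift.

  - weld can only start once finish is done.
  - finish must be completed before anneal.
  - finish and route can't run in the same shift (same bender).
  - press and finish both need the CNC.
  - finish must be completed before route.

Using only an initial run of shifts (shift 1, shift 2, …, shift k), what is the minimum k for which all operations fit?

5

The precedence chain requires at least 2 distinct shifts.
With at most 1 per shift and 5 operations, at least 5 shifts are needed.
5 works (last occupied shift: shift 5): for example finish=shift 1; anneal=shift 3; route=shift 4; weld=shift 2; press=shift 5.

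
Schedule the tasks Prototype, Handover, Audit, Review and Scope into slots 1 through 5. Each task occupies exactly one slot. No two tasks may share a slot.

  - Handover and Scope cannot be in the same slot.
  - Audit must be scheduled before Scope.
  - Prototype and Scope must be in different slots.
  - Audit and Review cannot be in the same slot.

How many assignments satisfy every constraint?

Splitting on Prototype: it can be 1 (12), 2 (12), 3 (12), 4 (12), 5 (12). Listing each branch's schedules as (Handover, Audit, Review, Scope):
Prototype=1: (2,3,4,5) (2,3,5,4) (2,4,3,5) (3,2,4,5) (3,2,5,4) (3,4,2,5) (4,2,3,5) (4,2,5,3) (4,3,2,5) (5,2,3,4) (5,2,4,3) (5,3,2,4) — 12.
Prototype=2: (1,3,4,5) (1,3,5,4) (1,4,3,5) (3,1,4,5) (3,1,5,4) (3,4,1,5) (4,1,3,5) (4,1,5,3) (4,3,1,5) (5,1,3,4) (5,1,4,3) (5,3,1,4) — 12.
Prototype=3: (1,2,4,5) (1,2,5,4) (1,4,2,5) (2,1,4,5) (2,1,5,4) (2,4,1,5) (4,1,2,5) (4,1,5,2) (4,2,1,5) (5,1,2,4) (5,1,4,2) (5,2,1,4) — 12.
Prototype=4: (1,2,3,5) (1,2,5,3) (1,3,2,5) (2,1,3,5) (2,1,5,3) (2,3,1,5) (3,1,2,5) (3,1,5,2) (3,2,1,5) (5,1,2,3) (5,1,3,2) (5,2,1,3) — 12.
Prototype=5: (1,2,3,4) (1,2,4,3) (1,3,2,4) (2,1,3,4) (2,1,4,3) (2,3,1,4) (3,1,2,4) (3,1,4,2) (3,2,1,4) (4,1,2,3) (4,1,3,2) (4,2,1,3) — 12.
Summing: 12 + 12 + 12 + 12 + 12 = 60.

60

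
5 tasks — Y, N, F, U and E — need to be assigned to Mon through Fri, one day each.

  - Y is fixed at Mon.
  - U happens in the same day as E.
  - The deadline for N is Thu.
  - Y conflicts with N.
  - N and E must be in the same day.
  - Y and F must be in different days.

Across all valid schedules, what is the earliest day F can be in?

Tue

F at Tue is achievable: Y in Mon, U in Tue, F in Tue, N in Tue, E in Tue.
Nothing earlier works — the conflict constraints rule out every day before Tue.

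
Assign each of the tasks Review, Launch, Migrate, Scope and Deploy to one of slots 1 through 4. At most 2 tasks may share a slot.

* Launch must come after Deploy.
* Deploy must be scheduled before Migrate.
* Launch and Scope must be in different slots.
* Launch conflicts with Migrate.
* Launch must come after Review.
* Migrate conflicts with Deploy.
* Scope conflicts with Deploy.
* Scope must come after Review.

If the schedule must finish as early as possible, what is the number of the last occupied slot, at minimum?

3

The precedence chain requires at least 2 distinct slots.
With at most 2 per slot and 5 tasks, at least 3 slots are needed.
3 works (last occupied slot: 3): for example Launch=2; Review=1; Scope=3; Migrate=3; Deploy=1.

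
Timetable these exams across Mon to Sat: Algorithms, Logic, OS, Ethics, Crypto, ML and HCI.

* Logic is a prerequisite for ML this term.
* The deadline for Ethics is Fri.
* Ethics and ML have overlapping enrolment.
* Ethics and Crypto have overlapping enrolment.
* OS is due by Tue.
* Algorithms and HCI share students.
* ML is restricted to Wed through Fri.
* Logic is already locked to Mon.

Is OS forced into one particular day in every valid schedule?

No

OS can be Mon (e.g. HCI=Tue, Crypto=Tue, ML=Wed, Algorithms=Mon, Logic=Mon, OS=Mon, Ethics=Mon) or Tue (e.g. Algorithms in Mon, Crypto in Tue, ML in Wed, OS in Tue, HCI in Tue, Logic in Mon, Ethics in Mon).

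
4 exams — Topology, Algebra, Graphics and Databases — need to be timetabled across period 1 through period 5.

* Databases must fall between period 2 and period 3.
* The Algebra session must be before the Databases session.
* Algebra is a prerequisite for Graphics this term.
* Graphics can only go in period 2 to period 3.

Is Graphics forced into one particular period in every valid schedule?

No

Graphics can be period 2 (e.g. Algebra -> period 1, Topology -> period 1, Databases -> period 2, Graphics -> period 2) or period 3 (e.g. Databases=period 2; Topology=period 1; Graphics=period 3; Algebra=period 1).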